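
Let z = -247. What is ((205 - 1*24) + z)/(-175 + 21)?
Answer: 3/7 ≈ 0.42857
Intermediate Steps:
((205 - 1*24) + z)/(-175 + 21) = ((205 - 1*24) - 247)/(-175 + 21) = ((205 - 24) - 247)/(-154) = (181 - 247)*(-1/154) = -66*(-1/154) = 3/7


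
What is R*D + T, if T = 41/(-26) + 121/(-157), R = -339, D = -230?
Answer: 318263957/4082 ≈ 77968.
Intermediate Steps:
T = -9583/4082 (T = 41*(-1/26) + 121*(-1/157) = -41/26 - 121/157 = -9583/4082 ≈ -2.3476)
R*D + T = -339*(-230) - 9583/4082 = 77970 - 9583/4082 = 318263957/4082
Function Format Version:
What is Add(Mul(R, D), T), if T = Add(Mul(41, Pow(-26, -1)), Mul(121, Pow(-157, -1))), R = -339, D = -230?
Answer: Rational(318263957, 4082) ≈ 77968.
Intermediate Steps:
T = Rational(-9583, 4082) (T = Add(Mul(41, Rational(-1, 26)), Mul(121, Rational(-1, 157))) = Add(Rational(-41, 26), Rational(-121, 157)) = Rational(-9583, 4082) ≈ -2.3476)
Add(Mul(R, D), T) = Add(Mul(-339, -230), Rational(-9583, 4082)) = Add(77970, Rational(-9583, 4082)) = Rational(318263957, 4082)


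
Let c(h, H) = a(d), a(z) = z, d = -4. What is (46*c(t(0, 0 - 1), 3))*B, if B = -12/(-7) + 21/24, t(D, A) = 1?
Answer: -3335/7 ≈ -476.43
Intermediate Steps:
c(h, H) = -4
B = 145/56 (B = -12*(-⅐) + 21*(1/24) = 12/7 + 7/8 = 145/56 ≈ 2.5893)
(46*c(t(0, 0 - 1), 3))*B = (46*(-4))*(145/56) = -184*145/56 = -3335/7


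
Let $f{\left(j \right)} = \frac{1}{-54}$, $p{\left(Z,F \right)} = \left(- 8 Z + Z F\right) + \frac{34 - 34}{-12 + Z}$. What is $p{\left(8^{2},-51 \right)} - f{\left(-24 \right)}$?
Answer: $- \frac{203903}{54} \approx -3776.0$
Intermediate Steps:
$p{\left(Z,F \right)} = - 8 Z + F Z$ ($p{\left(Z,F \right)} = \left(- 8 Z + F Z\right) + \frac{0}{-12 + Z} = \left(- 8 Z + F Z\right) + 0 = - 8 Z + F Z$)
$f{\left(j \right)} = - \frac{1}{54}$
$p{\left(8^{2},-51 \right)} - f{\left(-24 \right)} = 8^{2} \left(-8 - 51\right) - - \frac{1}{54} = 64 \left(-59\right) + \frac{1}{54} = -3776 + \frac{1}{54} = - \frac{203903}{54}$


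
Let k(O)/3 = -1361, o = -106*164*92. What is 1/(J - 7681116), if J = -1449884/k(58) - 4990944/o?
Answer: -204064257/1567368128905115 ≈ -1.3020e-7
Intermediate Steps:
o = -1599328 (o = -17384*92 = -1599328)
k(O) = -4083 (k(O) = 3*(-1361) = -4083)
J = 73100565697/204064257 (J = -1449884/(-4083) - 4990944/(-1599328) = -1449884*(-1/4083) - 4990944*(-1/1599328) = 1449884/4083 + 155967/49979 = 73100565697/204064257 ≈ 358.22)
1/(J - 7681116) = 1/(73100565697/204064257 - 7681116) = 1/(-1567368128905115/204064257) = -204064257/1567368128905115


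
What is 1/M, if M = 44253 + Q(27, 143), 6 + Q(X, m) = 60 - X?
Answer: 1/44280 ≈ 2.2584e-5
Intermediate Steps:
Q(X, m) = 54 - X (Q(X, m) = -6 + (60 - X) = 54 - X)
M = 44280 (M = 44253 + (54 - 1*27) = 44253 + (54 - 27) = 44253 + 27 = 44280)
1/M = 1/44280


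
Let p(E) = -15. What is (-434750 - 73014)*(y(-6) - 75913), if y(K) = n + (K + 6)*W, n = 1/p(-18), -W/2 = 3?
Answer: 578188835744/15 ≈ 3.8546e+10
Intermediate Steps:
W = -6 (W = -2*3 = -6)
n = -1/15 (n = 1/(-15) = -1/15 ≈ -0.066667)
y(K) = -541/15 - 6*K (y(K) = -1/15 + (K + 6)*(-6) = -1/15 + (6 + K)*(-6) = -1/15 + (-36 - 6*K) = -541/15 - 6*K)
(-434750 - 73014)*(y(-6) - 75913) = (-434750 - 73014)*((-541/15 - 6*(-6)) - 75913) = -507764*((-541/15 + 36) - 75913) = -507764*(-1/15 - 75913) = -507764*(-1138696/15) = 578188835744/15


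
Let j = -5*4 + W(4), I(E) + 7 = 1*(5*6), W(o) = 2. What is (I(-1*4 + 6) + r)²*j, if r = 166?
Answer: -642978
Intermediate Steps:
I(E) = 23 (I(E) = -7 + 1*(5*6) = -7 + 1*30 = -7 + 30 = 23)
j = -18 (j = -5*4 + 2 = -20 + 2 = -18)
(I(-1*4 + 6) + r)²*j = (23 + 166)²*(-18) = 189²*(-18) = 35721*(-18) = -642978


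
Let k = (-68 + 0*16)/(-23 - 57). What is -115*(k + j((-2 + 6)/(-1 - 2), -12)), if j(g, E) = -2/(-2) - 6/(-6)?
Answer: -1311/4 ≈ -327.75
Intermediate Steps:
k = 17/20 (k = (-68 + 0)/(-80) = -68*(-1/80) = 17/20 ≈ 0.85000)
j(g, E) = 2 (j(g, E) = -2*(-1/2) - 6*(-1/6) = 1 + 1 = 2)
-115*(k + j((-2 + 6)/(-1 - 2), -12)) = -115*(17/20 + 2) = -115*57/20 = -1311/4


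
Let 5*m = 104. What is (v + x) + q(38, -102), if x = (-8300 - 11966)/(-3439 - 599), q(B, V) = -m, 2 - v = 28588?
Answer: -288734981/10095 ≈ -28602.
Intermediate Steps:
m = 104/5 (m = (⅕)*104 = 104/5 ≈ 20.800)
v = -28586 (v = 2 - 1*28588 = 2 - 28588 = -28586)
q(B, V) = -104/5 (q(B, V) = -1*104/5 = -104/5)
x = 10133/2019 (x = -20266/(-4038) = -20266*(-1/4038) = 10133/2019 ≈ 5.0188)
(v + x) + q(38, -102) = (-28586 + 10133/2019) - 104/5 = -57705001/2019 - 104/5 = -288734981/10095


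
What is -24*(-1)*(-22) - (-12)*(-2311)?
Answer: -28260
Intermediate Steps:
-24*(-1)*(-22) - (-12)*(-2311) = 24*(-22) - 1*27732 = -528 - 27732 = -28260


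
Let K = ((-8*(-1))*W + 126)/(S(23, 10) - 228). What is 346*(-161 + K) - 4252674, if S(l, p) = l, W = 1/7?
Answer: -1236566648/287 ≈ -4.3086e+6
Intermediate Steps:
W = ⅐ ≈ 0.14286
K = -178/287 (K = (-8*(-1)*(⅐) + 126)/(23 - 228) = (8*(⅐) + 126)/(-205) = (8/7 + 126)*(-1/205) = (890/7)*(-1/205) = -178/287 ≈ -0.62021)
346*(-161 + K) - 4252674 = 346*(-161 - 178/287) - 4252674 = 346*(-46385/287) - 4252674 = -16049210/287 - 4252674 = -1236566648/287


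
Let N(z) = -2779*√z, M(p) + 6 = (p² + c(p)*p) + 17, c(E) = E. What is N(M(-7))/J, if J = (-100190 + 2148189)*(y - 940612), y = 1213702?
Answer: -2779*√109/559288046910 ≈ -5.1876e-8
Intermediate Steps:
J = 559288046910 (J = (-100190 + 2148189)*(1213702 - 940612) = 2047999*273090 = 559288046910)
M(p) = 11 + 2*p² (M(p) = -6 + ((p² + p*p) + 17) = -6 + ((p² + p²) + 17) = -6 + (2*p² + 17) = -6 + (17 + 2*p²) = 11 + 2*p²)
N(M(-7))/J = -2779*√(11 + 2*(-7)²)/559288046910 = -2779*√(11 + 2*49)*(1/559288046910) = -2779*√(11 + 98)*(1/559288046910) = -2779*√109*(1/559288046910) = -2779*√109/559288046910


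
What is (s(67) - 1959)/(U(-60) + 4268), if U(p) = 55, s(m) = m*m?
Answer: 230/393 ≈ 0.58524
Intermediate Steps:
s(m) = m²
(s(67) - 1959)/(U(-60) + 4268) = (67² - 1959)/(55 + 4268) = (4489 - 1959)/4323 = 2530*(1/4323) = 230/393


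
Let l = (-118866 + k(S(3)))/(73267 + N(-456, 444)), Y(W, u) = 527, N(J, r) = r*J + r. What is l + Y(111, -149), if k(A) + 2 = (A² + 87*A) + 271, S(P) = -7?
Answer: 67971988/128753 ≈ 527.93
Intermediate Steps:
N(J, r) = r + J*r (N(J, r) = J*r + r = r + J*r)
k(A) = 269 + A² + 87*A (k(A) = -2 + ((A² + 87*A) + 271) = -2 + (271 + A² + 87*A) = 269 + A² + 87*A)
l = 119157/128753 (l = (-118866 + (269 + (-7)² + 87*(-7)))/(73267 + 444*(1 - 456)) = (-118866 + (269 + 49 - 609))/(73267 + 444*(-455)) = (-118866 - 291)/(73267 - 202020) = -119157/(-128753) = -119157*(-1/128753) = 119157/128753 ≈ 0.92547)
l + Y(111, -149) = 119157/128753 + 527 = 67971988/128753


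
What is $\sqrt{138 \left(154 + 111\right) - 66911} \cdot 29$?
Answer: $29 i \sqrt{30341} \approx 5051.4 i$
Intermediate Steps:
$\sqrt{138 \left(154 + 111\right) - 66911} \cdot 29 = \sqrt{138 \cdot 265 - 66911} \cdot 29 = \sqrt{36570 - 66911} \cdot 29 = \sqrt{-30341} \cdot 29 = i \sqrt{30341} \cdot 29 = 29 i \sqrt{30341}$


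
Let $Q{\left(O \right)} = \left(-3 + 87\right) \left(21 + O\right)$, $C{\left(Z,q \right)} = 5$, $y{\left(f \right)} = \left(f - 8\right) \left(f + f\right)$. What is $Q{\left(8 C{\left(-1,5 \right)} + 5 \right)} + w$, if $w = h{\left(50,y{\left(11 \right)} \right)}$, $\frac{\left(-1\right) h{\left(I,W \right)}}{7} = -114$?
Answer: $6342$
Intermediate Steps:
$y{\left(f \right)} = 2 f \left(-8 + f\right)$ ($y{\left(f \right)} = \left(-8 + f\right) 2 f = 2 f \left(-8 + f\right)$)
$h{\left(I,W \right)} = 798$ ($h{\left(I,W \right)} = \left(-7\right) \left(-114\right) = 798$)
$w = 798$
$Q{\left(O \right)} = 1764 + 84 O$ ($Q{\left(O \right)} = 84 \left(21 + O\right) = 1764 + 84 O$)
$Q{\left(8 C{\left(-1,5 \right)} + 5 \right)} + w = \left(1764 + 84 \left(8 \cdot 5 + 5\right)\right) + 798 = \left(1764 + 84 \left(40 + 5\right)\right) + 798 = \left(1764 + 84 \cdot 45\right) + 798 = \left(1764 + 3780\right) + 798 = 5544 + 798 = 6342$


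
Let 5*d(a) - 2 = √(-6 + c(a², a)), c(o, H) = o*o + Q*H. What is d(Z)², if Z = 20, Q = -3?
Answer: (2 + √159934)²/25 ≈ 6461.5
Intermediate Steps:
c(o, H) = o² - 3*H (c(o, H) = o*o - 3*H = o² - 3*H)
d(a) = ⅖ + √(-6 + a⁴ - 3*a)/5 (d(a) = ⅖ + √(-6 + ((a²)² - 3*a))/5 = ⅖ + √(-6 + (a⁴ - 3*a))/5 = ⅖ + √(-6 + a⁴ - 3*a)/5)
d(Z)² = (⅖ + √(-6 + 20⁴ - 3*20)/5)² = (⅖ + √(-6 + 160000 - 60)/5)² = (⅖ + √159934/5)²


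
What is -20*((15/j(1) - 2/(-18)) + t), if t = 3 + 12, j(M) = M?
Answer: -5420/9 ≈ -602.22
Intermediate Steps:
t = 15
-20*((15/j(1) - 2/(-18)) + t) = -20*((15/1 - 2/(-18)) + 15) = -20*((15*1 - 2*(-1/18)) + 15) = -20*((15 + ⅑) + 15) = -20*(136/9 + 15) = -20*271/9 = -5420/9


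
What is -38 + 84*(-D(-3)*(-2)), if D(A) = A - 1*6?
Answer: -1550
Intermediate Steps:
D(A) = -6 + A (D(A) = A - 6 = -6 + A)
-38 + 84*(-D(-3)*(-2)) = -38 + 84*(-(-6 - 3)*(-2)) = -38 + 84*(-1*(-9)*(-2)) = -38 + 84*(9*(-2)) = -38 + 84*(-18) = -38 - 1512 = -1550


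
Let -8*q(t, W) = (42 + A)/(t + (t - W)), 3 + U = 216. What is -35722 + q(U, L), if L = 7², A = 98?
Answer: -26934423/754 ≈ -35722.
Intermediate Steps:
U = 213 (U = -3 + 216 = 213)
L = 49
q(t, W) = -35/(2*(-W + 2*t)) (q(t, W) = -(42 + 98)/(8*(t + (t - W))) = -35/(2*(-W + 2*t)))
-35722 + q(U, L) = -35722 + 35/(2*(49 - 2*213)) = -35722 + 35/(2*(49 - 426)) = -35722 + (35/2)/(-377) = -35722 + (35/2)*(-1/377) = -35722 - 35/754 = -26934423/754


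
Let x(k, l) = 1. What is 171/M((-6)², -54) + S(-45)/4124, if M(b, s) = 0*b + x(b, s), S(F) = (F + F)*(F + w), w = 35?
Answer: 176526/1031 ≈ 171.22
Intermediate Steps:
S(F) = 2*F*(35 + F) (S(F) = (F + F)*(F + 35) = (2*F)*(35 + F) = 2*F*(35 + F))
M(b, s) = 1 (M(b, s) = 0*b + 1 = 0 + 1 = 1)
171/M((-6)², -54) + S(-45)/4124 = 171/1 + (2*(-45)*(35 - 45))/4124 = 171*1 + (2*(-45)*(-10))*(1/4124) = 171 + 900*(1/4124) = 171 + 225/1031 = 176526/1031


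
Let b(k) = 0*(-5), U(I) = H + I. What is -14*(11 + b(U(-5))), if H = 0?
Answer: -154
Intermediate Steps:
U(I) = I (U(I) = 0 + I = I)
b(k) = 0
-14*(11 + b(U(-5))) = -14*(11 + 0) = -14*11 = -154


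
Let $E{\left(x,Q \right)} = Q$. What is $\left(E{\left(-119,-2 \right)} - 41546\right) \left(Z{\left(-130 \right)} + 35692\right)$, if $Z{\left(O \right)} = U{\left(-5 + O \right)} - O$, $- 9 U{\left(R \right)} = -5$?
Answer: $- \frac{13395199844}{9} \approx -1.4884 \cdot 10^{9}$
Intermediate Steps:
$U{\left(R \right)} = \frac{5}{9}$ ($U{\left(R \right)} = \left(- \frac{1}{9}\right) \left(-5\right) = \frac{5}{9}$)
$Z{\left(O \right)} = \frac{5}{9} - O$
$\left(E{\left(-119,-2 \right)} - 41546\right) \left(Z{\left(-130 \right)} + 35692\right) = \left(-2 - 41546\right) \left(\left(\frac{5}{9} - -130\right) + 35692\right) = - 41548 \left(\left(\frac{5}{9} + 130\right) + 35692\right) = - 41548 \left(\frac{1175}{9} + 35692\right) = \left(-41548\right) \frac{322403}{9} = - \frac{13395199844}{9}$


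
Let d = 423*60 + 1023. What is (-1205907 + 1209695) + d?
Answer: 30191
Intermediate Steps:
d = 26403 (d = 25380 + 1023 = 26403)
(-1205907 + 1209695) + d = (-1205907 + 1209695) + 26403 = 3788 + 26403 = 30191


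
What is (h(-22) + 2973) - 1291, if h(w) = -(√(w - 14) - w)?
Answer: 1660 - 6*I ≈ 1660.0 - 6.0*I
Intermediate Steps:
h(w) = w - √(-14 + w) (h(w) = -(√(-14 + w) - w) = w - √(-14 + w))
(h(-22) + 2973) - 1291 = ((-22 - √(-14 - 22)) + 2973) - 1291 = ((-22 - √(-36)) + 2973) - 1291 = ((-22 - 6*I) + 2973) - 1291 = (2951 - 6*I) - 1291 = 1660 - 6*I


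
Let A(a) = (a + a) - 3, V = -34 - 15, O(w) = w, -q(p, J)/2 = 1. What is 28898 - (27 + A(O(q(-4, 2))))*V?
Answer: 29878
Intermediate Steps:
q(p, J) = -2 (q(p, J) = -2*1 = -2)
V = -49
A(a) = -3 + 2*a (A(a) = 2*a - 3 = -3 + 2*a)
28898 - (27 + A(O(q(-4, 2))))*V = 28898 - (27 + (-3 + 2*(-2)))*(-49) = 28898 - (27 + (-3 - 4))*(-49) = 28898 - (27 - 7)*(-49) = 28898 - 20*(-49) = 28898 - 1*(-980) = 28898 + 980 = 29878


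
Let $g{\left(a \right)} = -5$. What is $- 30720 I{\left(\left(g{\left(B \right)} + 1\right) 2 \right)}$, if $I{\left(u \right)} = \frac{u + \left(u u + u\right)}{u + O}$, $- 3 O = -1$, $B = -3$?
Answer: $\frac{4423680}{23} \approx 1.9233 \cdot 10^{5}$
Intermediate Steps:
$O = \frac{1}{3}$ ($O = \left(- \frac{1}{3}\right) \left(-1\right) = \frac{1}{3} \approx 0.33333$)
$I{\left(u \right)} = \frac{u^{2} + 2 u}{\frac{1}{3} + u}$ ($I{\left(u \right)} = \frac{u + \left(u u + u\right)}{u + \frac{1}{3}} = \frac{u + \left(u^{2} + u\right)}{\frac{1}{3} + u} = \frac{u + \left(u + u^{2}\right)}{\frac{1}{3} + u} = \frac{u^{2} + 2 u}{\frac{1}{3} + u}$)
$- 30720 I{\left(\left(g{\left(B \right)} + 1\right) 2 \right)} = - 30720 \frac{3 \left(-5 + 1\right) 2 \left(2 + \left(-5 + 1\right) 2\right)}{1 + 3 \left(-5 + 1\right) 2} = - 30720 \frac{3 \left(\left(-4\right) 2\right) \left(2 - 8\right)}{1 + 3 \left(\left(-4\right) 2\right)} = - 30720 \cdot 3 \left(-8\right) \frac{1}{1 + 3 \left(-8\right)} \left(2 - 8\right) = - 30720 \cdot 3 \left(-8\right) \frac{1}{1 - 24} \left(-6\right) = - 30720 \cdot 3 \left(-8\right) \frac{1}{-23} \left(-6\right) = - 30720 \cdot 3 \left(-8\right) \left(- \frac{1}{23}\right) \left(-6\right) = \left(-30720\right) \left(- \frac{144}{23}\right) = \frac{4423680}{23}$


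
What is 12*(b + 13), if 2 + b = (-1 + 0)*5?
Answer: 72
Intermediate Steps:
b = -7 (b = -2 + (-1 + 0)*5 = -2 - 1*5 = -2 - 5 = -7)
12*(b + 13) = 12*(-7 + 13) = 12*6 = 72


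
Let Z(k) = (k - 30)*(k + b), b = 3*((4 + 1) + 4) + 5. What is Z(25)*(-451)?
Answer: 128535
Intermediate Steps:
b = 32 (b = 3*(5 + 4) + 5 = 3*9 + 5 = 27 + 5 = 32)
Z(k) = (-30 + k)*(32 + k) (Z(k) = (k - 30)*(k + 32) = (-30 + k)*(32 + k))
Z(25)*(-451) = (-960 + 25² + 2*25)*(-451) = (-960 + 625 + 50)*(-451) = -285*(-451) = 128535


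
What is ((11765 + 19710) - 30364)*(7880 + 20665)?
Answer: 31713495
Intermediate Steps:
((11765 + 19710) - 30364)*(7880 + 20665) = (31475 - 30364)*28545 = 1111*28545 = 31713495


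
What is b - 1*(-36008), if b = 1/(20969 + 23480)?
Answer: 1600519593/44449 ≈ 36008.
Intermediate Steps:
b = 1/44449 ≈ 2.2498e-5
b - 1*(-36008) = 1/44449 - 1*(-36008) = 1/44449 + 36008 = 1600519593/44449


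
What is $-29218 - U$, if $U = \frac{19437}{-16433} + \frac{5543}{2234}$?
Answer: $- \frac{1072679072057}{36711322} \approx -29219.0$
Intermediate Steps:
$U = \frac{47665861}{36711322}$ ($U = 19437 \left(- \frac{1}{16433}\right) + 5543 \cdot \frac{1}{2234} = - \frac{19437}{16433} + \frac{5543}{2234} = \frac{47665861}{36711322} \approx 1.2984$)
$-29218 - U = -29218 - \frac{47665861}{36711322} = - \frac{1072679072057}{36711322}$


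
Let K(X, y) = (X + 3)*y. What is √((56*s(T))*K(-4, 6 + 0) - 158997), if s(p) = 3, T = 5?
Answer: I*√160005 ≈ 400.01*I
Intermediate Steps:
K(X, y) = y*(3 + X) (K(X, y) = (3 + X)*y = y*(3 + X))
√((56*s(T))*K(-4, 6 + 0) - 158997) = √((56*3)*((6 + 0)*(3 - 4)) - 158997) = √(168*(6*(-1)) - 158997) = √(168*(-6) - 158997) = √(-1008 - 158997) = √(-160005) = I*√160005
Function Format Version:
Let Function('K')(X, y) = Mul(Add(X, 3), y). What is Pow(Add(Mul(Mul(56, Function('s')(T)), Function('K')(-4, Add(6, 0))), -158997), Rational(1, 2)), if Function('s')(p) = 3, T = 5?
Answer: Mul(I, Pow(160005, Rational(1, 2))) ≈ Mul(400.01, I)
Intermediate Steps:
Function('K')(X, y) = Mul(y, Add(3, X)) (Function('K')(X, y) = Mul(Add(3, X), y) = Mul(y, Add(3, X)))
Pow(Add(Mul(Mul(56, Function('s')(T)), Function('K')(-4, Add(6, 0))), -158997), Rational(1, 2)) = Pow(Add(Mul(Mul(56, 3), Mul(Add(6, 0), Add(3, -4))), -158997), Rational(1, 2)) = Pow(Add(Mul(168, Mul(6, -1)), -158997), Rational(1, 2)) = Pow(Add(Mul(168, -6), -158997), Rational(1, 2)) = Pow(Add(-1008, -158997), Rational(1, 2)) = Pow(-160005, Rational(1, 2)) = Mul(I, Pow(160005, Rational(1, 2)))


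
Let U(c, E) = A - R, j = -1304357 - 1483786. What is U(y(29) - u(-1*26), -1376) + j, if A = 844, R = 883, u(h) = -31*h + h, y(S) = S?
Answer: -2788182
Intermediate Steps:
u(h) = -30*h
j = -2788143
U(c, E) = -39 (U(c, E) = 844 - 1*883 = 844 - 883 = -39)
U(y(29) - u(-1*26), -1376) + j = -39 - 2788143 = -2788182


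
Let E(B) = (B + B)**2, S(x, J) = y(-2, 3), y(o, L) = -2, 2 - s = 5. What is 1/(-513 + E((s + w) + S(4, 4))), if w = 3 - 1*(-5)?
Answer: -1/477 ≈ -0.0020964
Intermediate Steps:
s = -3 (s = 2 - 1*5 = 2 - 5 = -3)
S(x, J) = -2
w = 8 (w = 3 + 5 = 8)
E(B) = 4*B**2 (E(B) = (2*B)**2 = 4*B**2)
1/(-513 + E((s + w) + S(4, 4))) = 1/(-513 + 4*((-3 + 8) - 2)**2) = 1/(-513 + 4*(5 - 2)**2) = 1/(-513 + 4*3**2) = 1/(-513 + 4*9) = 1/(-513 + 36) = 1/(-477) = -1/477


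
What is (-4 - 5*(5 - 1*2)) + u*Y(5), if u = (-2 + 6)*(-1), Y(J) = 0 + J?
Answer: -39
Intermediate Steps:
Y(J) = J
u = -4 (u = 4*(-1) = -4)
(-4 - 5*(5 - 1*2)) + u*Y(5) = (-4 - 5*(5 - 1*2)) - 4*5 = (-4 - 5*(5 - 2)) - 20 = (-4 - 5*3) - 20 = (-4 - 15) - 20 = -19 - 20 = -39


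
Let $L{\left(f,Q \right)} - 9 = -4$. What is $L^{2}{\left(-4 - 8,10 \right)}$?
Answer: $25$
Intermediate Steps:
$L{\left(f,Q \right)} = 5$ ($L{\left(f,Q \right)} = 9 - 4 = 5$)
$L^{2}{\left(-4 - 8,10 \right)} = 5^{2} = 25$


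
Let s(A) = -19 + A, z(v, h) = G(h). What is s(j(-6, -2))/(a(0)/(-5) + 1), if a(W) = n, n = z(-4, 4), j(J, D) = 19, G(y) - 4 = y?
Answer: 0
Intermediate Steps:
G(y) = 4 + y
z(v, h) = 4 + h
n = 8 (n = 4 + 4 = 8)
a(W) = 8
s(j(-6, -2))/(a(0)/(-5) + 1) = (-19 + 19)/(8/(-5) + 1) = 0/(8*(-⅕) + 1) = 0/(-8/5 + 1) = 0/(-⅗) = -5/3*0 = 0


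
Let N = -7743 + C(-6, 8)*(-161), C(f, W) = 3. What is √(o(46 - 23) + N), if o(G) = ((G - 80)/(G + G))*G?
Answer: I*√33018/2 ≈ 90.854*I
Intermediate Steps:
o(G) = -40 + G/2 (o(G) = ((-80 + G)/((2*G)))*G = ((-80 + G)*(1/(2*G)))*G = ((-80 + G)/(2*G))*G = -40 + G/2)
N = -8226 (N = -7743 + 3*(-161) = -7743 - 483 = -8226)
√(o(46 - 23) + N) = √((-40 + (46 - 23)/2) - 8226) = √((-40 + (½)*23) - 8226) = √((-40 + 23/2) - 8226) = √(-57/2 - 8226) = √(-16509/2) = I*√33018/2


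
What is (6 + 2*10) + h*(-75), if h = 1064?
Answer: -79774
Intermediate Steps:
(6 + 2*10) + h*(-75) = (6 + 2*10) + 1064*(-75) = (6 + 20) - 79800 = 26 - 79800 = -79774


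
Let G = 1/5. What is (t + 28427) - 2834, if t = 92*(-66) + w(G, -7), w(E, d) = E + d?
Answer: 97571/5 ≈ 19514.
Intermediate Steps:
G = ⅕ ≈ 0.20000
t = -30394/5 (t = 92*(-66) + (⅕ - 7) = -6072 - 34/5 = -30394/5 ≈ -6078.8)
(t + 28427) - 2834 = (-30394/5 + 28427) - 2834 = 111741/5 - 2834 = 97571/5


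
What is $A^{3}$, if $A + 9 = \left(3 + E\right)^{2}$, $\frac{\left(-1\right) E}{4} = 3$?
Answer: $373248$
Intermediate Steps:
$E = -12$ ($E = \left(-4\right) 3 = -12$)
$A = 72$ ($A = -9 + \left(3 - 12\right)^{2} = -9 + \left(-9\right)^{2} = -9 + 81 = 72$)
$A^{3} = 72^{3} = 373248$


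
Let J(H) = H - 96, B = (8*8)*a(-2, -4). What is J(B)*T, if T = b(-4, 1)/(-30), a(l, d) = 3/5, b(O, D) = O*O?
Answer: 768/25 ≈ 30.720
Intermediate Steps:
b(O, D) = O**2
a(l, d) = 3/5 (a(l, d) = 3*(1/5) = 3/5)
B = 192/5 (B = (8*8)*(3/5) = 64*(3/5) = 192/5 ≈ 38.400)
T = -8/15 (T = (-4)**2/(-30) = 16*(-1/30) = -8/15 ≈ -0.53333)
J(H) = -96 + H
J(B)*T = (-96 + 192/5)*(-8/15) = -288/5*(-8/15) = 768/25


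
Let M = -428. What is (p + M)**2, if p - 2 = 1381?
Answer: 912025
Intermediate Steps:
p = 1383 (p = 2 + 1381 = 1383)
(p + M)**2 = (1383 - 428)**2 = 955**2 = 912025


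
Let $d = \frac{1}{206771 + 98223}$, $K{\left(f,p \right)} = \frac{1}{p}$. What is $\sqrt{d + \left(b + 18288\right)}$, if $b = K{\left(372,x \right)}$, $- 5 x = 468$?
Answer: $\frac{\sqrt{2587484548332818017}}{11894766} \approx 135.23$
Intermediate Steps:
$x = - \frac{468}{5}$ ($x = \left(- \frac{1}{5}\right) 468 = - \frac{468}{5} \approx -93.6$)
$b = - \frac{5}{468}$ ($b = \frac{1}{- \frac{468}{5}} = - \frac{5}{468} \approx -0.010684$)
$d = \frac{1}{304994} \approx 3.2788 \cdot 10^{-6}$
$\sqrt{d + \left(b + 18288\right)} = \sqrt{\frac{1}{304994} + \left(- \frac{5}{468} + 18288\right)} = \sqrt{\frac{1}{304994} + \frac{8558779}{468}} = \sqrt{\frac{1305188121397}{71368596}} = \frac{\sqrt{2587484548332818017}}{11894766}$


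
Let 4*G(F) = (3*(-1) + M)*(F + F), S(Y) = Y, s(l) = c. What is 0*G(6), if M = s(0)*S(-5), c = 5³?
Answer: 0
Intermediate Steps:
c = 125
s(l) = 125
M = -625 (M = 125*(-5) = -625)
G(F) = -314*F (G(F) = ((3*(-1) - 625)*(F + F))/4 = ((-3 - 625)*(2*F))/4 = (-1256*F)/4 = -314*F)
0*G(6) = 0*(-314*6) = 0*(-1884) = 0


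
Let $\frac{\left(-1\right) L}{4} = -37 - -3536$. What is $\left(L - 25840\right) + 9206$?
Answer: $-30630$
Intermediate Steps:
$L = -13996$ ($L = - 4 \left(-37 - -3536\right) = - 4 \left(-37 + 3536\right) = \left(-4\right) 3499 = -13996$)
$\left(L - 25840\right) + 9206 = \left(-13996 - 25840\right) + 9206 = -39836 + 9206 = -30630$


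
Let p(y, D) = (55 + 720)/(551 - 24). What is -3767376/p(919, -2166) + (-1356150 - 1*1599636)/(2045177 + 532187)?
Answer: -82534180800669/32217050 ≈ -2.5618e+6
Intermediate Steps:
p(y, D) = 25/17 (p(y, D) = 775/527 = 775*(1/527) = 25/17)
-3767376/p(919, -2166) + (-1356150 - 1*1599636)/(2045177 + 532187) = -3767376/25/17 + (-1356150 - 1*1599636)/(2045177 + 532187) = -3767376*17/25 + (-1356150 - 1599636)/2577364 = -64045392/25 - 2955786*1/2577364 = -64045392/25 - 1477893/1288682 = -82534180800669/32217050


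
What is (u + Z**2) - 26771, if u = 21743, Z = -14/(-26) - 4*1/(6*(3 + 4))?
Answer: -374717171/74529 ≈ -5027.8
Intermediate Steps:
Z = 121/273 (Z = -14*(-1/26) - 4/(6*7) = 7/13 - 4/42 = 7/13 - 4*1/42 = 7/13 - 2/21 = 121/273 ≈ 0.44322)
(u + Z**2) - 26771 = (21743 + (121/273)**2) - 26771 = (21743 + 14641/74529) - 26771 = 1620498688/74529 - 26771 = -374717171/74529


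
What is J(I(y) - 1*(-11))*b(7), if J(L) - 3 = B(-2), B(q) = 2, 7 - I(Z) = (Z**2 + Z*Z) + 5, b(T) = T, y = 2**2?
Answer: 35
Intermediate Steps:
y = 4
I(Z) = 2 - 2*Z**2 (I(Z) = 7 - ((Z**2 + Z*Z) + 5) = 7 - ((Z**2 + Z**2) + 5) = 7 - (2*Z**2 + 5) = 7 - (5 + 2*Z**2) = 7 + (-5 - 2*Z**2) = 2 - 2*Z**2)
J(L) = 5 (J(L) = 3 + 2 = 5)
J(I(y) - 1*(-11))*b(7) = 5*7 = 35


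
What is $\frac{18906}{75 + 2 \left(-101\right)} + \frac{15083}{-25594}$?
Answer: $- \frac{485795705}{3250438} \approx -149.46$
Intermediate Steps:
$\frac{18906}{75 + 2 \left(-101\right)} + \frac{15083}{-25594} = \frac{18906}{75 - 202} + 15083 \left(- \frac{1}{25594}\right) = \frac{18906}{-127} - \frac{15083}{25594} = 18906 \left(- \frac{1}{127}\right) - \frac{15083}{25594} = - \frac{18906}{127} - \frac{15083}{25594} = - \frac{485795705}{3250438}$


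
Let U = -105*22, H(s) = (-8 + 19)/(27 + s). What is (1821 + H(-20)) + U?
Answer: -3412/7 ≈ -487.43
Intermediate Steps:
H(s) = 11/(27 + s)
U = -2310
(1821 + H(-20)) + U = (1821 + 11/(27 - 20)) - 2310 = (1821 + 11/7) - 2310 = 12758/7 - 2310 = -3412/7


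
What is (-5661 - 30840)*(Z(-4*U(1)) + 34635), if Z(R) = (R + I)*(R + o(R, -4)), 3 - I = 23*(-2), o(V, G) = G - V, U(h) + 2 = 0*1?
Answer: -1255889907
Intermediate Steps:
U(h) = -2 (U(h) = -2 + 0*1 = -2 + 0 = -2)
I = 49 (I = 3 - 23*(-2) = 3 - 1*(-46) = 3 + 46 = 49)
Z(R) = -196 - 4*R (Z(R) = (R + 49)*(R + (-4 - R)) = (49 + R)*(-4) = -196 - 4*R)
(-5661 - 30840)*(Z(-4*U(1)) + 34635) = (-5661 - 30840)*((-196 - (-16)*(-2)) + 34635) = -36501*((-196 - 4*8) + 34635) = -36501*((-196 - 32) + 34635) = -36501*(-228 + 34635) = -36501*34407 = -1255889907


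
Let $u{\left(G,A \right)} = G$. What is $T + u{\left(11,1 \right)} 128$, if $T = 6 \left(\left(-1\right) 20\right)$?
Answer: $1288$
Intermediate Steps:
$T = -120$ ($T = 6 \left(-20\right) = -120$)
$T + u{\left(11,1 \right)} 128 = -120 + 11 \cdot 128 = -120 + 1408 = 1288$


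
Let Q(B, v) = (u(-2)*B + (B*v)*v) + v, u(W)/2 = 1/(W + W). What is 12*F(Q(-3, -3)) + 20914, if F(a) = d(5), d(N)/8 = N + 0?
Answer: 21394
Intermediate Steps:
u(W) = 1/W (u(W) = 2/(W + W) = 2/((2*W)) = 2*(1/(2*W)) = 1/W)
d(N) = 8*N (d(N) = 8*(N + 0) = 8*N)
Q(B, v) = v - B/2 + B*v² (Q(B, v) = (B/(-2) + (B*v)*v) + v = (-B/2 + B*v²) + v = v - B/2 + B*v²)
F(a) = 40 (F(a) = 8*5 = 40)
12*F(Q(-3, -3)) + 20914 = 12*40 + 20914 = 480 + 20914 = 21394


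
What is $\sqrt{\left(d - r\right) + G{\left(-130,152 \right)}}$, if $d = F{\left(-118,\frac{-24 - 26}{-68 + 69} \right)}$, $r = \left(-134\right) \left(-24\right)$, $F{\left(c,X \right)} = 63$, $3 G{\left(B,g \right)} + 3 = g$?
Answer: $\frac{7 i \sqrt{570}}{3} \approx 55.708 i$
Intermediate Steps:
$G{\left(B,g \right)} = -1 + \frac{g}{3}$
$r = 3216$
$d = 63$
$\sqrt{\left(d - r\right) + G{\left(-130,152 \right)}} = \sqrt{\left(63 - 3216\right) + \left(-1 + \frac{1}{3} \cdot 152\right)} = \sqrt{\left(63 - 3216\right) + \left(-1 + \frac{152}{3}\right)} = \sqrt{-3153 + \frac{149}{3}} = \sqrt{- \frac{9310}{3}} = \frac{7 i \sqrt{570}}{3}$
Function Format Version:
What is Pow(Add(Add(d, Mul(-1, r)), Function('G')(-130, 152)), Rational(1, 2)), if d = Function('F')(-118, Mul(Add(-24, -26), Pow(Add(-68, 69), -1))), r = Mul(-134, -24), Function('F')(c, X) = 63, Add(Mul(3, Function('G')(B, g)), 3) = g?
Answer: Mul(Rational(7, 3), I, Pow(570, Rational(1, 2))) ≈ Mul(55.708, I)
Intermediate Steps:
Function('G')(B, g) = Add(-1, Mul(Rational(1, 3), g))
r = 3216
d = 63
Pow(Add(Add(d, Mul(-1, r)), Function('G')(-130, 152)), Rational(1, 2)) = Pow(Add(Add(63, Mul(-1, 3216)), Add(-1, Mul(Rational(1, 3), 152))), Rational(1, 2)) = Pow(Add(Add(63, -3216), Add(-1, Rational(152, 3))), Rational(1, 2)) = Pow(Add(-3153, Rational(149, 3)), Rational(1, 2)) = Pow(Rational(-9310, 3), Rational(1, 2)) = Mul(Rational(7, 3), I, Pow(570, Rational(1, 2)))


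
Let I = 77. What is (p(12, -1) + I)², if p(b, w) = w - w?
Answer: 5929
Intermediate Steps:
p(b, w) = 0
(p(12, -1) + I)² = (0 + 77)² = 77² = 5929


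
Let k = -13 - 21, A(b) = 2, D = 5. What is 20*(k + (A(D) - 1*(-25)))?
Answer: -140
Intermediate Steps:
k = -34
20*(k + (A(D) - 1*(-25))) = 20*(-34 + (2 - 1*(-25))) = 20*(-34 + (2 + 25)) = 20*(-34 + 27) = 20*(-7) = -140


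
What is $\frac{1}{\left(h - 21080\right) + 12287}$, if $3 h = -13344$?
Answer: $- \frac{1}{13241} \approx -7.5523 \cdot 10^{-5}$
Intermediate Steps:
$h = -4448$ ($h = \frac{1}{3} \left(-13344\right) = -4448$)
$\frac{1}{\left(h - 21080\right) + 12287} = \frac{1}{\left(-4448 - 21080\right) + 12287} = \frac{1}{-25528 + 12287} = \frac{1}{-13241} = - \frac{1}{13241}$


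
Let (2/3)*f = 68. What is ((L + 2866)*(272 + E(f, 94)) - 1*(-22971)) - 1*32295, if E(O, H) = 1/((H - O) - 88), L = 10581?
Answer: 350219513/96 ≈ 3.6481e+6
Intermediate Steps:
f = 102 (f = (3/2)*68 = 102)
E(O, H) = 1/(-88 + H - O)
((L + 2866)*(272 + E(f, 94)) - 1*(-22971)) - 1*32295 = ((10581 + 2866)*(272 + 1/(-88 + 94 - 1*102)) - 1*(-22971)) - 1*32295 = (13447*(272 + 1/(-88 + 94 - 102)) + 22971) - 32295 = (13447*(272 + 1/(-96)) + 22971) - 32295 = (13447*(272 - 1/96) + 22971) - 32295 = (13447*(26111/96) + 22971) - 32295 = (351114617/96 + 22971) - 32295 = 353319833/96 - 32295 = 350219513/96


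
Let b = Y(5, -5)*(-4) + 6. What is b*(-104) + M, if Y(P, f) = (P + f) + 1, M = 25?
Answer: -183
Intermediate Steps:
Y(P, f) = 1 + P + f
b = 2 (b = (1 + 5 - 5)*(-4) + 6 = 1*(-4) + 6 = -4 + 6 = 2)
b*(-104) + M = 2*(-104) + 25 = -208 + 25 = -183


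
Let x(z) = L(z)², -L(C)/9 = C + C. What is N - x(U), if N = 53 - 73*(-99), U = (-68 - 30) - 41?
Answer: -6252724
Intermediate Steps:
L(C) = -18*C (L(C) = -9*(C + C) = -18*C)
U = -139 (U = -98 - 41 = -139)
x(z) = 324*z² (x(z) = (-18*z)² = 324*z²)
N = 7280 (N = 53 + 7227 = 7280)
N - x(U) = 7280 - 324*(-139)² = 7280 - 324*19321 = 7280 - 1*6260004 = 7280 - 6260004 = -6252724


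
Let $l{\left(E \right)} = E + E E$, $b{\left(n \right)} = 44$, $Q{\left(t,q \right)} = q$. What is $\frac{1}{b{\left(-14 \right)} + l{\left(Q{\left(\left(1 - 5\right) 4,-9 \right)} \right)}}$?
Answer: $\frac{1}{116} \approx 0.0086207$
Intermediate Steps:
$l{\left(E \right)} = E + E^{2}$
$\frac{1}{b{\left(-14 \right)} + l{\left(Q{\left(\left(1 - 5\right) 4,-9 \right)} \right)}} = \frac{1}{44 - 9 \left(1 - 9\right)} = \frac{1}{44 - -72} = \frac{1}{44 + 72} = \frac{1}{116}$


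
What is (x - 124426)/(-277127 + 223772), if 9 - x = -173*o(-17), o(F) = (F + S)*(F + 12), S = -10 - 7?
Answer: 31669/17785 ≈ 1.7807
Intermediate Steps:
S = -17
o(F) = (-17 + F)*(12 + F) (o(F) = (F - 17)*(F + 12) = (-17 + F)*(12 + F))
x = 29419 (x = 9 - (-173)*(-204 + (-17)² - 5*(-17)) = 9 - (-173)*(-204 + 289 + 85) = 9 - (-173)*170 = 9 - 1*(-29410) = 9 + 29410 = 29419)
(x - 124426)/(-277127 + 223772) = (29419 - 124426)/(-277127 + 223772) = -95007/(-53355) = -95007*(-1/53355) = 31669/17785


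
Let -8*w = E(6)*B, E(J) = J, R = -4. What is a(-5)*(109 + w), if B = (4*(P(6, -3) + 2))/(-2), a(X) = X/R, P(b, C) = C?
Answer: 1075/8 ≈ 134.38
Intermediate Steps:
a(X) = -X/4 (a(X) = X/(-4) = X*(-¼) = -X/4)
B = 2 (B = (4*(-3 + 2))/(-2) = (4*(-1))*(-½) = -4*(-½) = 2)
w = -3/2 (w = -3*2/4 = -⅛*12 = -3/2 ≈ -1.5000)
a(-5)*(109 + w) = (-¼*(-5))*(109 - 3/2) = (5/4)*(215/2) = 1075/8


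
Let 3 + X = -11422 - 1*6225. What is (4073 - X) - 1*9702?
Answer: 12021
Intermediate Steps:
X = -17650 (X = -3 + (-11422 - 1*6225) = -3 + (-11422 - 6225) = -3 - 17647 = -17650)
(4073 - X) - 1*9702 = (4073 - 1*(-17650)) - 1*9702 = (4073 + 17650) - 9702 = 21723 - 9702 = 12021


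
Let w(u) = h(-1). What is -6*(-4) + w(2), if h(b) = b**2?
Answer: 25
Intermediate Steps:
w(u) = 1 (w(u) = (-1)**2 = 1)
-6*(-4) + w(2) = -6*(-4) + 1 = 24 + 1 = 25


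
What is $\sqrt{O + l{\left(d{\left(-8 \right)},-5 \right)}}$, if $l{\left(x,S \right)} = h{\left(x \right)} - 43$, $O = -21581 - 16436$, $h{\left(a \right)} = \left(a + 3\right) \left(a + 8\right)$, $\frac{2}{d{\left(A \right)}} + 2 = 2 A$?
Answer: $\frac{i \sqrt{3081014}}{9} \approx 195.03 i$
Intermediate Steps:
$d{\left(A \right)} = \frac{2}{-2 + 2 A}$
$h{\left(a \right)} = \left(3 + a\right) \left(8 + a\right)$
$O = -38017$ ($O = -21581 - 16436 = -38017$)
$l{\left(x,S \right)} = -19 + x^{2} + 11 x$ ($l{\left(x,S \right)} = \left(24 + x^{2} + 11 x\right) - 43 = -19 + x^{2} + 11 x$)
$\sqrt{O + l{\left(d{\left(-8 \right)},-5 \right)}} = \sqrt{-38017 + \left(-19 + \left(\frac{1}{-1 - 8}\right)^{2} + \frac{11}{-1 - 8}\right)} = \sqrt{-38017 + \left(-19 + \left(\frac{1}{-9}\right)^{2} + \frac{11}{-9}\right)} = \sqrt{-38017 + \left(-19 + \left(- \frac{1}{9}\right)^{2} + 11 \left(- \frac{1}{9}\right)\right)} = \sqrt{-38017 - \frac{1637}{81}} = \sqrt{- \frac{3081014}{81}} = \frac{i \sqrt{3081014}}{9}$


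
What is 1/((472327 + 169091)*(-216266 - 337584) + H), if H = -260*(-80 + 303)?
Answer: -1/355249417280 ≈ -2.8149e-12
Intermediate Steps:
H = -57980 (H = -260*223 = -57980)
1/((472327 + 169091)*(-216266 - 337584) + H) = 1/((472327 + 169091)*(-216266 - 337584) - 57980) = 1/(641418*(-553850) - 57980) = 1/(-355249359300 - 57980) = 1/(-355249417280) = -1/355249417280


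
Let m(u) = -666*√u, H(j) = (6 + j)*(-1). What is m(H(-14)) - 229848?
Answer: -229848 - 1332*√2 ≈ -2.3173e+5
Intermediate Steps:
H(j) = -6 - j
m(H(-14)) - 229848 = -666*√(-6 - 1*(-14)) - 229848 = -666*√(-6 + 14) - 229848 = -1332*√2 - 229848 = -229848 - 1332*√2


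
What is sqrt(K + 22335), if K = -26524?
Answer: I*sqrt(4189) ≈ 64.723*I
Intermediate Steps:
sqrt(K + 22335) = sqrt(-26524 + 22335) = sqrt(-4189) = I*sqrt(4189)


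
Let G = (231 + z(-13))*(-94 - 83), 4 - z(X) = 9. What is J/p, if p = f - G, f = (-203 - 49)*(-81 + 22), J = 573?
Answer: 191/18290 ≈ 0.010443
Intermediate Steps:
z(X) = -5 (z(X) = 4 - 1*9 = 4 - 9 = -5)
G = -40002 (G = (231 - 5)*(-94 - 83) = 226*(-177) = -40002)
f = 14868 (f = -252*(-59) = 14868)
p = 54870 (p = 14868 - 1*(-40002) = 14868 + 40002 = 54870)
J/p = 573/54870 = 573*(1/54870) = 191/18290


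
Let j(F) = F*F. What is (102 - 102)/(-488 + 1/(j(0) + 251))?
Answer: 0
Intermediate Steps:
j(F) = F²
(102 - 102)/(-488 + 1/(j(0) + 251)) = (102 - 102)/(-488 + 1/(0² + 251)) = 0/(-488 + 1/(0 + 251)) = 0/(-488 + 1/251) = 0/(-122487/251) = 0*(-251/122487) = 0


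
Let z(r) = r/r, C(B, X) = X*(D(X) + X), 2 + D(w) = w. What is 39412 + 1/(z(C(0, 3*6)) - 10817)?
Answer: 426280191/10816 ≈ 39412.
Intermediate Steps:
D(w) = -2 + w
C(B, X) = X*(-2 + 2*X) (C(B, X) = X*((-2 + X) + X) = X*(-2 + 2*X))
z(r) = 1
39412 + 1/(z(C(0, 3*6)) - 10817) = 39412 + 1/(1 - 10817) = 39412 + 1/(-10816) = 39412 - 1/10816 = 426280191/10816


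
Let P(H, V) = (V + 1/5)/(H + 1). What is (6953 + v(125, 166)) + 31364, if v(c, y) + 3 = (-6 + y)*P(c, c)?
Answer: 2423798/63 ≈ 38473.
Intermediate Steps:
P(H, V) = (⅕ + V)/(1 + H) (P(H, V) = (V + ⅕)/(1 + H) = (⅕ + V)/(1 + H))
v(c, y) = -3 + (-6 + y)*(⅕ + c)/(1 + c) (v(c, y) = -3 + (-6 + y)*((⅕ + c)/(1 + c)) = -3 + (-6 + y)*(⅕ + c)/(1 + c))
(6953 + v(125, 166)) + 31364 = (6953 + (-21 - 45*125 + 166*(1 + 5*125))/(5*(1 + 125))) + 31364 = (6953 + (⅕)*(-21 - 5625 + 166*(1 + 625))/126) + 31364 = (6953 + (⅕)*(1/126)*(-21 - 5625 + 166*626)) + 31364 = (6953 + (⅕)*(1/126)*(-21 - 5625 + 103916)) + 31364 = (6953 + (⅕)*(1/126)*98270) + 31364 = (6953 + 9827/63) + 31364 = 447866/63 + 31364 = 2423798/63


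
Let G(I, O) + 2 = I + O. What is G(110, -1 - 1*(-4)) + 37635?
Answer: 37746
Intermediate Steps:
G(I, O) = -2 + I + O (G(I, O) = -2 + (I + O) = -2 + I + O)
G(110, -1 - 1*(-4)) + 37635 = (-2 + 110 + (-1 - 1*(-4))) + 37635 = (-2 + 110 + (-1 + 4)) + 37635 = (-2 + 110 + 3) + 37635 = 111 + 37635 = 37746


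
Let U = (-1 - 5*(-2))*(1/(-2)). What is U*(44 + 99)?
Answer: -1287/2 ≈ -643.50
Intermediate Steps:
U = -9/2 (U = (-1 + 10)*(1*(-½)) = 9*(-½) = -9/2 ≈ -4.5000)
U*(44 + 99) = -9*(44 + 99)/2 = -9/2*143 = -1287/2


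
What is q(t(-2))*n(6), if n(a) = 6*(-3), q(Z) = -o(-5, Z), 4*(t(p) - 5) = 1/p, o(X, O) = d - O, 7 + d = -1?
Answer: -927/4 ≈ -231.75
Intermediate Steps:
d = -8 (d = -7 - 1 = -8)
o(X, O) = -8 - O
t(p) = 5 + 1/(4*p)
q(Z) = 8 + Z (q(Z) = -(-8 - Z) = 8 + Z)
n(a) = -18
q(t(-2))*n(6) = (8 + (5 + (¼)/(-2)))*(-18) = (8 + (5 + (¼)*(-½)))*(-18) = (8 + (5 - ⅛))*(-18) = (8 + 39/8)*(-18) = (103/8)*(-18) = -927/4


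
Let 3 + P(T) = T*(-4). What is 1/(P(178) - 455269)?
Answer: -1/455984 ≈ -2.1931e-6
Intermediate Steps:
P(T) = -3 - 4*T (P(T) = -3 + T*(-4) = -3 - 4*T)
1/(P(178) - 455269) = 1/((-3 - 4*178) - 455269) = 1/((-3 - 712) - 455269) = 1/(-715 - 455269) = 1/(-455984) = -1/455984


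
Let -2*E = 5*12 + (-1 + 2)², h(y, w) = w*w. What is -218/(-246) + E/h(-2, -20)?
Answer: 79697/98400 ≈ 0.80993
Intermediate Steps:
h(y, w) = w²
E = -61/2 (E = -(5*12 + (-1 + 2)²)/2 = -(60 + 1²)/2 = -(60 + 1)/2 = -½*61 = -61/2 ≈ -30.500)
-218/(-246) + E/h(-2, -20) = -218/(-246) - 61/(2*((-20)²)) = -218*(-1/246) - 61/2/400 = 109/123 - 61/2*1/400 = 109/123 - 61/800 = 79697/98400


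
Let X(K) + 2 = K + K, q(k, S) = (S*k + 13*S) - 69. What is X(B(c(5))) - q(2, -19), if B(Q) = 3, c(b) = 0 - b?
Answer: 358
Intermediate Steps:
q(k, S) = -69 + 13*S + S*k (q(k, S) = (13*S + S*k) - 69 = -69 + 13*S + S*k)
c(b) = -b
X(K) = -2 + 2*K (X(K) = -2 + (K + K) = -2 + 2*K)
X(B(c(5))) - q(2, -19) = (-2 + 2*3) - (-69 + 13*(-19) - 19*2) = (-2 + 6) - (-69 - 247 - 38) = 4 - 1*(-354) = 4 + 354 = 358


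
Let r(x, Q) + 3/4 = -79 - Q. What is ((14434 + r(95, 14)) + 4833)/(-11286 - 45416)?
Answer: -76693/226808 ≈ -0.33814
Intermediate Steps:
r(x, Q) = -319/4 - Q (r(x, Q) = -¾ + (-79 - Q) = -319/4 - Q)
((14434 + r(95, 14)) + 4833)/(-11286 - 45416) = ((14434 + (-319/4 - 1*14)) + 4833)/(-11286 - 45416) = ((14434 + (-319/4 - 14)) + 4833)/(-56702) = ((14434 - 375/4) + 4833)*(-1/56702) = (57361/4 + 4833)*(-1/56702) = (76693/4)*(-1/56702) = -76693/226808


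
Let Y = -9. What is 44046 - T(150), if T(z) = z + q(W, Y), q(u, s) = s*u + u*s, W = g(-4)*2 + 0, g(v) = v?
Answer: 43752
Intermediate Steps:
W = -8 (W = -4*2 + 0 = -8 + 0 = -8)
q(u, s) = 2*s*u (q(u, s) = s*u + s*u = 2*s*u)
T(z) = 144 + z (T(z) = z + 2*(-9)*(-8) = z + 144 = 144 + z)
44046 - T(150) = 44046 - (144 + 150) = 44046 - 1*294 = 44046 - 294 = 43752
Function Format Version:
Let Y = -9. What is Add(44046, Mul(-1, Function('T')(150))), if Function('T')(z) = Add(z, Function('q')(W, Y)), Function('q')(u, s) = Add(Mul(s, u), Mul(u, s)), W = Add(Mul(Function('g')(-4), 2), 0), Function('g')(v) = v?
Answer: 43752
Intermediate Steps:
W = -8 (W = Add(Mul(-4, 2), 0) = Add(-8, 0) = -8)
Function('q')(u, s) = Mul(2, s, u) (Function('q')(u, s) = Add(Mul(s, u), Mul(s, u)) = Mul(2, s, u))
Function('T')(z) = Add(144, z) (Function('T')(z) = Add(z, Mul(2, -9, -8)) = Add(z, 144) = Add(144, z))
Add(44046, Mul(-1, Function('T')(150))) = Add(44046, Mul(-1, Add(144, 150))) = Add(44046, Mul(-1, 294)) = Add(44046, -294) = 43752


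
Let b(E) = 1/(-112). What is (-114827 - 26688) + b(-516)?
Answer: -15849681/112 ≈ -1.4152e+5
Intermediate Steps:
b(E) = -1/112
(-114827 - 26688) + b(-516) = (-114827 - 26688) - 1/112 = -141515 - 1/112 = -15849681/112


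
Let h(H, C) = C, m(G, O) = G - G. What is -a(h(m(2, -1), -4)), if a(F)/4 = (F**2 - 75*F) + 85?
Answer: -1604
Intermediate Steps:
m(G, O) = 0
a(F) = 340 - 300*F + 4*F**2 (a(F) = 4*((F**2 - 75*F) + 85) = 4*(85 + F**2 - 75*F) = 340 - 300*F + 4*F**2)
-a(h(m(2, -1), -4)) = -(340 - 300*(-4) + 4*(-4)**2) = -(340 + 1200 + 4*16) = -(340 + 1200 + 64) = -1*1604 = -1604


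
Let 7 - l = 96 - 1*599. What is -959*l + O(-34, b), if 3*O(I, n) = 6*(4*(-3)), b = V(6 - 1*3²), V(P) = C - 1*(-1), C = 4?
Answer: -489114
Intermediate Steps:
l = 510 (l = 7 - (96 - 1*599) = 7 - (96 - 599) = 7 - 1*(-503) = 7 + 503 = 510)
V(P) = 5 (V(P) = 4 - 1*(-1) = 4 + 1 = 5)
b = 5
O(I, n) = -24 (O(I, n) = (6*(4*(-3)))/3 = (6*(-12))/3 = (⅓)*(-72) = -24)
-959*l + O(-34, b) = -959*510 - 24 = -489090 - 24 = -489114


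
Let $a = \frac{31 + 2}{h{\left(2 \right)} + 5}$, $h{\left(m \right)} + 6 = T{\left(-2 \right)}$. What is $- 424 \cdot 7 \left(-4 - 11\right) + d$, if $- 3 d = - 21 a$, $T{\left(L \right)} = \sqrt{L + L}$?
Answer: $\frac{222369}{5} - \frac{462 i}{5} \approx 44474.0 - 92.4 i$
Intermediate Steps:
$T{\left(L \right)} = \sqrt{2} \sqrt{L}$ ($T{\left(L \right)} = \sqrt{2 L} = \sqrt{2} \sqrt{L}$)
$h{\left(m \right)} = -6 + 2 i$ ($h{\left(m \right)} = -6 + \sqrt{2} \sqrt{-2} = -6 + \sqrt{2} i \sqrt{2} = -6 + 2 i$)
$a = \frac{33 \left(-1 - 2 i\right)}{5}$ ($a = \frac{31 + 2}{\left(-6 + 2 i\right) + 5} = \frac{33}{-1 + 2 i} = 33 \frac{-1 - 2 i}{5} = \frac{33 \left(-1 - 2 i\right)}{5} \approx -6.6 - 13.2 i$)
$d = - \frac{231}{5} - \frac{462 i}{5}$ ($d = - \frac{\left(-21\right) \left(- \frac{33}{5} - \frac{66 i}{5}\right)}{3} = - \frac{\frac{693}{5} + \frac{1386 i}{5}}{3} = - \frac{231}{5} - \frac{462 i}{5} \approx -46.2 - 92.4 i$)
$- 424 \cdot 7 \left(-4 - 11\right) + d = - 424 \cdot 7 \left(-4 - 11\right) - \left(\frac{231}{5} + \frac{462 i}{5}\right) = - 424 \cdot 7 \left(-15\right) - \left(\frac{231}{5} + \frac{462 i}{5}\right) = \left(-424\right) \left(-105\right) - \left(\frac{231}{5} + \frac{462 i}{5}\right) = 44520 - \left(\frac{231}{5} + \frac{462 i}{5}\right) = \frac{222369}{5} - \frac{462 i}{5}$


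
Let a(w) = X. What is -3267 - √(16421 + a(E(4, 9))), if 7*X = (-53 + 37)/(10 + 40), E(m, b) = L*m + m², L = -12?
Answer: -3267 - √20115669/35 ≈ -3395.1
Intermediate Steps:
E(m, b) = m² - 12*m (E(m, b) = -12*m + m² = m² - 12*m)
X = -8/175 (X = ((-53 + 37)/(10 + 40))/7 = (-16/50)/7 = (-16*1/50)/7 = (⅐)*(-8/25) = -8/175 ≈ -0.045714)
a(w) = -8/175
-3267 - √(16421 + a(E(4, 9))) = -3267 - √(16421 - 8/175) = -3267 - √(2873667/175) = -3267 - √20115669/35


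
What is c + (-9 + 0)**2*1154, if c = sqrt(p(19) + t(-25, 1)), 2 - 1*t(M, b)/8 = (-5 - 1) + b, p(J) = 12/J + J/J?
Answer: 93474 + sqrt(20805)/19 ≈ 93482.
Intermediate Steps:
p(J) = 1 + 12/J (p(J) = 12/J + 1 = 1 + 12/J)
t(M, b) = 64 - 8*b (t(M, b) = 16 - 8*((-5 - 1) + b) = 16 - 8*(-6 + b) = 16 + (48 - 8*b) = 64 - 8*b)
c = sqrt(20805)/19 (c = sqrt((12 + 19)/19 + (64 - 8*1)) = sqrt((1/19)*31 + (64 - 8)) = sqrt(31/19 + 56) = sqrt(1095/19) = sqrt(20805)/19 ≈ 7.5915)
c + (-9 + 0)**2*1154 = sqrt(20805)/19 + (-9 + 0)**2*1154 = sqrt(20805)/19 + (-9)**2*1154 = sqrt(20805)/19 + 81*1154 = sqrt(20805)/19 + 93474 = 93474 + sqrt(20805)/19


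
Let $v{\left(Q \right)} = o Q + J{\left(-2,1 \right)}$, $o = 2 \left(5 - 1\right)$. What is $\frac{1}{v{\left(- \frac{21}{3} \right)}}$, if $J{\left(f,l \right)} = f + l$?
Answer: $- \frac{1}{57} \approx -0.017544$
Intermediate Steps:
$o = 8$ ($o = 2 \cdot 4 = 8$)
$v{\left(Q \right)} = -1 + 8 Q$ ($v{\left(Q \right)} = 8 Q + \left(-2 + 1\right) = 8 Q - 1 = -1 + 8 Q$)
$\frac{1}{v{\left(- \frac{21}{3} \right)}} = \frac{1}{-1 + 8 \left(- \frac{21}{3}\right)} = \frac{1}{-1 + 8 \left(\left(-21\right) \frac{1}{3}\right)} = \frac{1}{-1 + 8 \left(-7\right)} = \frac{1}{-1 - 56} = \frac{1}{-57} = - \frac{1}{57}$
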